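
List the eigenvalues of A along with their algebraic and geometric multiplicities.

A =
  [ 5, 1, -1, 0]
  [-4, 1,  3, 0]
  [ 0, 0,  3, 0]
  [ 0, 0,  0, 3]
λ = 3: alg = 4, geom = 2

Step 1 — factor the characteristic polynomial to read off the algebraic multiplicities:
  χ_A(x) = (x - 3)^4

Step 2 — compute geometric multiplicities via the rank-nullity identity g(λ) = n − rank(A − λI):
  rank(A − (3)·I) = 2, so dim ker(A − (3)·I) = n − 2 = 2

Summary:
  λ = 3: algebraic multiplicity = 4, geometric multiplicity = 2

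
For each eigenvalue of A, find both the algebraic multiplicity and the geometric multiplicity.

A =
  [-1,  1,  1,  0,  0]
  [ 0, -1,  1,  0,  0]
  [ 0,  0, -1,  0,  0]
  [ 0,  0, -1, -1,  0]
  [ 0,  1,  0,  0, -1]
λ = -1: alg = 5, geom = 3

Step 1 — factor the characteristic polynomial to read off the algebraic multiplicities:
  χ_A(x) = (x + 1)^5

Step 2 — compute geometric multiplicities via the rank-nullity identity g(λ) = n − rank(A − λI):
  rank(A − (-1)·I) = 2, so dim ker(A − (-1)·I) = n − 2 = 3

Summary:
  λ = -1: algebraic multiplicity = 5, geometric multiplicity = 3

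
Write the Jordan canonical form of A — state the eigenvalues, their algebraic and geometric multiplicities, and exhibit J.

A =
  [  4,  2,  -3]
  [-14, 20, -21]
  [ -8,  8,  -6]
J_2(6) ⊕ J_1(6)

The characteristic polynomial is
  det(x·I − A) = x^3 - 18*x^2 + 108*x - 216 = (x - 6)^3

Eigenvalues and multiplicities (the geometric multiplicity of λ is n − rank(A − λI), which equals the number of Jordan blocks for λ):
  λ = 6: algebraic multiplicity = 3, geometric multiplicity = 2

Determining the block sizes for each eigenvalue:
  λ = 6: 2 blocks summing to 3 forces exactly one block of size 2 and the rest size 1 → block sizes [2, 1]

Assembling the blocks gives a Jordan form
J =
  [6, 1, 0]
  [0, 6, 0]
  [0, 0, 6]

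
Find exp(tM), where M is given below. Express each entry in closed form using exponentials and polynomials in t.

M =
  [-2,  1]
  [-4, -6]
e^{tM} =
  [2*t*exp(-4*t) + exp(-4*t), t*exp(-4*t)]
  [-4*t*exp(-4*t), -2*t*exp(-4*t) + exp(-4*t)]

Strategy: write M = P · J · P⁻¹ where J is a Jordan canonical form, so e^{tM} = P · e^{tJ} · P⁻¹, and e^{tJ} can be computed block-by-block.

M has Jordan form
J =
  [-4,  1]
  [ 0, -4]
(up to reordering of blocks).

Per-block formulas:
  For a 2×2 Jordan block J_2(-4): exp(t · J_2(-4)) = e^(-4t)·(I + t·N), where N is the 2×2 nilpotent shift.

After assembling e^{tJ} and conjugating by P, we get:

e^{tM} =
  [2*t*exp(-4*t) + exp(-4*t), t*exp(-4*t)]
  [-4*t*exp(-4*t), -2*t*exp(-4*t) + exp(-4*t)]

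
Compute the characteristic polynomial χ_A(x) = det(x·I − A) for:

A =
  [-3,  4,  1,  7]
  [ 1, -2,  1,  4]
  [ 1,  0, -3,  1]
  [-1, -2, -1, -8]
x^4 + 16*x^3 + 96*x^2 + 256*x + 256

Expanding det(x·I − A) (e.g. by cofactor expansion or by noting that A is similar to its Jordan form J, which has the same characteristic polynomial as A) gives
  χ_A(x) = x^4 + 16*x^3 + 96*x^2 + 256*x + 256
which factors as (x + 4)^4. The eigenvalues (with algebraic multiplicities) are λ = -4 with multiplicity 4.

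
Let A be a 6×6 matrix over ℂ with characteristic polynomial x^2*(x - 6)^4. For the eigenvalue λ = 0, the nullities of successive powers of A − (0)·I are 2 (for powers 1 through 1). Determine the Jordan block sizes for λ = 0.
Block sizes for λ = 0: [1, 1]

From the dimensions of kernels of powers, the number of Jordan blocks of size at least j is d_j − d_{j−1} where d_j = dim ker(N^j) (with d_0 = 0). Computing the differences gives [2].
The number of blocks of size exactly k is (#blocks of size ≥ k) − (#blocks of size ≥ k + 1), so the partition is: 2 block(s) of size 1.
In nonincreasing order the block sizes are [1, 1].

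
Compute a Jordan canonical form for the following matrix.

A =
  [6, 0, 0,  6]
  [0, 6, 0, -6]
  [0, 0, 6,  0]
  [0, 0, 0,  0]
J_1(0) ⊕ J_1(6) ⊕ J_1(6) ⊕ J_1(6)

The characteristic polynomial is
  det(x·I − A) = x^4 - 18*x^3 + 108*x^2 - 216*x = x*(x - 6)^3

Eigenvalues and multiplicities (the geometric multiplicity of λ is n − rank(A − λI), which equals the number of Jordan blocks for λ):
  λ = 0: algebraic multiplicity = 1, geometric multiplicity = 1
  λ = 6: algebraic multiplicity = 3, geometric multiplicity = 3

Determining the block sizes for each eigenvalue:
  λ = 0: one block (gm = 1), so the single block has size am = 1 → block sizes [1]
  λ = 6: gm = am = 3, so every block has size 1 → block sizes [1, 1, 1]

Assembling the blocks gives a Jordan form
J =
  [0, 0, 0, 0]
  [0, 6, 0, 0]
  [0, 0, 6, 0]
  [0, 0, 0, 6]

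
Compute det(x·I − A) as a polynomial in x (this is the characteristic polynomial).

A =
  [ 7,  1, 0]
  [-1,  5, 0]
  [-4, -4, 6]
x^3 - 18*x^2 + 108*x - 216

Expanding det(x·I − A) (e.g. by cofactor expansion or by noting that A is similar to its Jordan form J, which has the same characteristic polynomial as A) gives
  χ_A(x) = x^3 - 18*x^2 + 108*x - 216
which factors as (x - 6)^3. The eigenvalues (with algebraic multiplicities) are λ = 6 with multiplicity 3.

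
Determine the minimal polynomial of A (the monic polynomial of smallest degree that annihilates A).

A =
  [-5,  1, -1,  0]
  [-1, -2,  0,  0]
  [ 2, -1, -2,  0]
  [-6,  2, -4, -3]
x^3 + 9*x^2 + 27*x + 27

The characteristic polynomial is χ_A(x) = (x + 3)^4, so the eigenvalues are known. The minimal polynomial is
  m_A(x) = Π_λ (x − λ)^{k_λ}
where k_λ is the size of the *largest* Jordan block for λ (equivalently, the smallest k with (A − λI)^k v = 0 for every generalised eigenvector v of λ).

  λ = -3: largest Jordan block has size 3, contributing (x + 3)^3

So m_A(x) = (x + 3)^3 = x^3 + 9*x^2 + 27*x + 27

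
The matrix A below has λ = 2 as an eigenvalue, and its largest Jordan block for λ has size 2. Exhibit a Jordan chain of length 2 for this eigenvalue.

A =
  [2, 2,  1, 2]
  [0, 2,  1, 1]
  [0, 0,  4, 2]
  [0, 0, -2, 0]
A Jordan chain for λ = 2 of length 2:
v_1 = (2, 0, 0, 0)ᵀ
v_2 = (0, 1, 0, 0)ᵀ

Let N = A − (2)·I. We want v_2 with N^2 v_2 = 0 but N^1 v_2 ≠ 0; then v_{j-1} := N · v_j for j = 2, …, 2.

Pick v_2 = (0, 1, 0, 0)ᵀ.
Then v_1 = N · v_2 = (2, 0, 0, 0)ᵀ.

Sanity check: (A − (2)·I) v_1 = (0, 0, 0, 0)ᵀ = 0. ✓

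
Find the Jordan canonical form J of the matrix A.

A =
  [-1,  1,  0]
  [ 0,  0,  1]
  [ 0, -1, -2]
J_3(-1)

The characteristic polynomial is
  det(x·I − A) = x^3 + 3*x^2 + 3*x + 1 = (x + 1)^3

Eigenvalues and multiplicities (the geometric multiplicity of λ is n − rank(A − λI), which equals the number of Jordan blocks for λ):
  λ = -1: algebraic multiplicity = 3, geometric multiplicity = 1

Determining the block sizes for each eigenvalue:
  λ = -1: one block (gm = 1), so the single block has size am = 3 → block sizes [3]

Assembling the blocks gives a Jordan form
J =
  [-1,  1,  0]
  [ 0, -1,  1]
  [ 0,  0, -1]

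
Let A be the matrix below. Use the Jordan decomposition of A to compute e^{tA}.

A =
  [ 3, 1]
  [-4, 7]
e^{tA} =
  [-2*t*exp(5*t) + exp(5*t), t*exp(5*t)]
  [-4*t*exp(5*t), 2*t*exp(5*t) + exp(5*t)]

Strategy: write A = P · J · P⁻¹ where J is a Jordan canonical form, so e^{tA} = P · e^{tJ} · P⁻¹, and e^{tJ} can be computed block-by-block.

A has Jordan form
J =
  [5, 1]
  [0, 5]
(up to reordering of blocks).

Per-block formulas:
  For a 2×2 Jordan block J_2(5): exp(t · J_2(5)) = e^(5t)·(I + t·N), where N is the 2×2 nilpotent shift.

After assembling e^{tJ} and conjugating by P, we get:

e^{tA} =
  [-2*t*exp(5*t) + exp(5*t), t*exp(5*t)]
  [-4*t*exp(5*t), 2*t*exp(5*t) + exp(5*t)]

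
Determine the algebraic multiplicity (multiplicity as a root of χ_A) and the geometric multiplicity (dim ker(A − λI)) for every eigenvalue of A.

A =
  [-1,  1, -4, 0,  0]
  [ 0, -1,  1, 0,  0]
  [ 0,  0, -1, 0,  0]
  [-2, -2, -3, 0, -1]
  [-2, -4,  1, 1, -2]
λ = -1: alg = 5, geom = 2

Step 1 — factor the characteristic polynomial to read off the algebraic multiplicities:
  χ_A(x) = (x + 1)^5

Step 2 — compute geometric multiplicities via the rank-nullity identity g(λ) = n − rank(A − λI):
  rank(A − (-1)·I) = 3, so dim ker(A − (-1)·I) = n − 3 = 2

Summary:
  λ = -1: algebraic multiplicity = 5, geometric multiplicity = 2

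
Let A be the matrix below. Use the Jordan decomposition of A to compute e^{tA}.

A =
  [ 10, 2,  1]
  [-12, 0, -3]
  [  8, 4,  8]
e^{tA} =
  [4*t*exp(6*t) + exp(6*t), 2*t*exp(6*t), t*exp(6*t)]
  [-12*t*exp(6*t), -6*t*exp(6*t) + exp(6*t), -3*t*exp(6*t)]
  [8*t*exp(6*t), 4*t*exp(6*t), 2*t*exp(6*t) + exp(6*t)]

Strategy: write A = P · J · P⁻¹ where J is a Jordan canonical form, so e^{tA} = P · e^{tJ} · P⁻¹, and e^{tJ} can be computed block-by-block.

A has Jordan form
J =
  [6, 1, 0]
  [0, 6, 0]
  [0, 0, 6]
(up to reordering of blocks).

Per-block formulas:
  For a 1×1 block at λ = 6: exp(t · [6]) = [e^(6t)].
  For a 2×2 Jordan block J_2(6): exp(t · J_2(6)) = e^(6t)·(I + t·N), where N is the 2×2 nilpotent shift.

After assembling e^{tJ} and conjugating by P, we get:

e^{tA} =
  [4*t*exp(6*t) + exp(6*t), 2*t*exp(6*t), t*exp(6*t)]
  [-12*t*exp(6*t), -6*t*exp(6*t) + exp(6*t), -3*t*exp(6*t)]
  [8*t*exp(6*t), 4*t*exp(6*t), 2*t*exp(6*t) + exp(6*t)]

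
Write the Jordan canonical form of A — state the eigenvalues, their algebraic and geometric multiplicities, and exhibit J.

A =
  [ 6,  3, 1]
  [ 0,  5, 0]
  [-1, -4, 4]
J_3(5)

The characteristic polynomial is
  det(x·I − A) = x^3 - 15*x^2 + 75*x - 125 = (x - 5)^3

Eigenvalues and multiplicities (the geometric multiplicity of λ is n − rank(A − λI), which equals the number of Jordan blocks for λ):
  λ = 5: algebraic multiplicity = 3, geometric multiplicity = 1

Determining the block sizes for each eigenvalue:
  λ = 5: one block (gm = 1), so the single block has size am = 3 → block sizes [3]

Assembling the blocks gives a Jordan form
J =
  [5, 1, 0]
  [0, 5, 1]
  [0, 0, 5]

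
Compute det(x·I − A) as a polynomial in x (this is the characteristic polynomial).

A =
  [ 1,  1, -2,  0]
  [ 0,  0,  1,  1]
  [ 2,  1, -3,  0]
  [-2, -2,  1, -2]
x^4 + 4*x^3 + 6*x^2 + 4*x + 1

Expanding det(x·I − A) (e.g. by cofactor expansion or by noting that A is similar to its Jordan form J, which has the same characteristic polynomial as A) gives
  χ_A(x) = x^4 + 4*x^3 + 6*x^2 + 4*x + 1
which factors as (x + 1)^4. The eigenvalues (with algebraic multiplicities) are λ = -1 with multiplicity 4.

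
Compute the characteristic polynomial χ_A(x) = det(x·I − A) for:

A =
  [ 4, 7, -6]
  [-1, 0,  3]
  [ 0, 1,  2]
x^3 - 6*x^2 + 12*x - 8

Expanding det(x·I − A) (e.g. by cofactor expansion or by noting that A is similar to its Jordan form J, which has the same characteristic polynomial as A) gives
  χ_A(x) = x^3 - 6*x^2 + 12*x - 8
which factors as (x - 2)^3. The eigenvalues (with algebraic multiplicities) are λ = 2 with multiplicity 3.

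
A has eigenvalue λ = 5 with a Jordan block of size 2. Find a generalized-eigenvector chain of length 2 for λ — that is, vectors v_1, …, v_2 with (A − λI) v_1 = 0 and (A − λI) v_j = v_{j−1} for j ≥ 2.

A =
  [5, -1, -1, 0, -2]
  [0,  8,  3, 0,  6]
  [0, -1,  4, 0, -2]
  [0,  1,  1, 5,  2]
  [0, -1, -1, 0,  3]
A Jordan chain for λ = 5 of length 2:
v_1 = (-1, 3, -1, 1, -1)ᵀ
v_2 = (0, 1, 0, 0, 0)ᵀ

Let N = A − (5)·I. We want v_2 with N^2 v_2 = 0 but N^1 v_2 ≠ 0; then v_{j-1} := N · v_j for j = 2, …, 2.

Pick v_2 = (0, 1, 0, 0, 0)ᵀ.
Then v_1 = N · v_2 = (-1, 3, -1, 1, -1)ᵀ.

Sanity check: (A − (5)·I) v_1 = (0, 0, 0, 0, 0)ᵀ = 0. ✓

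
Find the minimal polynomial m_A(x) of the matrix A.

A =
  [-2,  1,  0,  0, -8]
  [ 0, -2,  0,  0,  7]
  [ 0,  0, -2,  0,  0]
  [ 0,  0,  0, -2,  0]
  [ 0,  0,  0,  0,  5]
x^3 - x^2 - 16*x - 20

The characteristic polynomial is χ_A(x) = (x - 5)*(x + 2)^4, so the eigenvalues are known. The minimal polynomial is
  m_A(x) = Π_λ (x − λ)^{k_λ}
where k_λ is the size of the *largest* Jordan block for λ (equivalently, the smallest k with (A − λI)^k v = 0 for every generalised eigenvector v of λ).

  λ = -2: largest Jordan block has size 2, contributing (x + 2)^2
  λ = 5: largest Jordan block has size 1, contributing (x − 5)

So m_A(x) = (x - 5)*(x + 2)^2 = x^3 - x^2 - 16*x - 20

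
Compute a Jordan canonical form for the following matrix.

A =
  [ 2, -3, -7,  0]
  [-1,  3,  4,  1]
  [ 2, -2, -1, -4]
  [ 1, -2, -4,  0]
J_3(1) ⊕ J_1(1)

The characteristic polynomial is
  det(x·I − A) = x^4 - 4*x^3 + 6*x^2 - 4*x + 1 = (x - 1)^4

Eigenvalues and multiplicities (the geometric multiplicity of λ is n − rank(A − λI), which equals the number of Jordan blocks for λ):
  λ = 1: algebraic multiplicity = 4, geometric multiplicity = 2

Determining the block sizes for each eigenvalue:
  λ = 1: with am = 4 and gm = 2, the partition is not yet determined (e.g. several partitions of 4 into 2 parts exist). Let N = A − (1)·I. Computing rank(N^1) = 2, rank(N^2) = 1, rank(N^3) = 0; the number of blocks of size ≥ j is rank(N^{j−1}) − rank(N^j), giving [2, 1, 1]. So we have 1 block(s) of size 3, 1 block(s) of size 1 → block sizes [3, 1]

Assembling the blocks gives a Jordan form
J =
  [1, 1, 0, 0]
  [0, 1, 1, 0]
  [0, 0, 1, 0]
  [0, 0, 0, 1]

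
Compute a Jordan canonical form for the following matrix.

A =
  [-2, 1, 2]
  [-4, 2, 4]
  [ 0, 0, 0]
J_2(0) ⊕ J_1(0)

The characteristic polynomial is
  det(x·I − A) = x^3

Eigenvalues and multiplicities (the geometric multiplicity of λ is n − rank(A − λI), which equals the number of Jordan blocks for λ):
  λ = 0: algebraic multiplicity = 3, geometric multiplicity = 2

Determining the block sizes for each eigenvalue:
  λ = 0: 2 blocks summing to 3 forces exactly one block of size 2 and the rest size 1 → block sizes [2, 1]

Assembling the blocks gives a Jordan form
J =
  [0, 1, 0]
  [0, 0, 0]
  [0, 0, 0]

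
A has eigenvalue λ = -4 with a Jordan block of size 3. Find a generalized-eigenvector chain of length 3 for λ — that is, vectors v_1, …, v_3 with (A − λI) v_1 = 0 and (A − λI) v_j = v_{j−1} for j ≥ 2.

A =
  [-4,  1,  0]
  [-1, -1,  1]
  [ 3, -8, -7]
A Jordan chain for λ = -4 of length 3:
v_1 = (-1, 0, -1)ᵀ
v_2 = (0, -1, 3)ᵀ
v_3 = (1, 0, 0)ᵀ

Let N = A − (-4)·I. We want v_3 with N^3 v_3 = 0 but N^2 v_3 ≠ 0; then v_{j-1} := N · v_j for j = 3, …, 2.

Pick v_3 = (1, 0, 0)ᵀ.
Then v_2 = N · v_3 = (0, -1, 3)ᵀ.
Then v_1 = N · v_2 = (-1, 0, -1)ᵀ.

Sanity check: (A − (-4)·I) v_1 = (0, 0, 0)ᵀ = 0. ✓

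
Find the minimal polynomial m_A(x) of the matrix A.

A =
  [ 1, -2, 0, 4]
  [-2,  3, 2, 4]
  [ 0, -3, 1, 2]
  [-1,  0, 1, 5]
x^4 - 10*x^3 + 36*x^2 - 54*x + 27

The characteristic polynomial is χ_A(x) = (x - 3)^3*(x - 1), so the eigenvalues are known. The minimal polynomial is
  m_A(x) = Π_λ (x − λ)^{k_λ}
where k_λ is the size of the *largest* Jordan block for λ (equivalently, the smallest k with (A − λI)^k v = 0 for every generalised eigenvector v of λ).

  λ = 1: largest Jordan block has size 1, contributing (x − 1)
  λ = 3: largest Jordan block has size 3, contributing (x − 3)^3

So m_A(x) = (x - 3)^3*(x - 1) = x^4 - 10*x^3 + 36*x^2 - 54*x + 27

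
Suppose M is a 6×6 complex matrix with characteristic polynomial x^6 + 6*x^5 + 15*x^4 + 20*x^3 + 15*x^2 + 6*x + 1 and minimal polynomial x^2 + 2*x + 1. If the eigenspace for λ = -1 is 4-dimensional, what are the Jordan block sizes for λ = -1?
Block sizes for λ = -1: [2, 2, 1, 1]

Step 1 — from the characteristic polynomial, algebraic multiplicity of λ = -1 is 6. From dim ker(M − (-1)·I) = 4, there are exactly 4 Jordan blocks for λ = -1.
Step 2 — from the minimal polynomial, the factor (x + 1)^2 tells us the largest block for λ = -1 has size 2.
Step 3 — with total size 6, 4 blocks, and largest block 2, the block sizes (in nonincreasing order) are [2, 2, 1, 1].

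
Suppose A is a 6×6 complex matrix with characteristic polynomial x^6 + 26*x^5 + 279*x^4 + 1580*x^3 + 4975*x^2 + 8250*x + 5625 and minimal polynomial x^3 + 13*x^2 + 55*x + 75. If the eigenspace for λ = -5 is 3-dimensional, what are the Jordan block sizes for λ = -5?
Block sizes for λ = -5: [2, 1, 1]

Step 1 — from the characteristic polynomial, algebraic multiplicity of λ = -5 is 4. From dim ker(A − (-5)·I) = 3, there are exactly 3 Jordan blocks for λ = -5.
Step 2 — from the minimal polynomial, the factor (x + 5)^2 tells us the largest block for λ = -5 has size 2.
Step 3 — with total size 4, 3 blocks, and largest block 2, the block sizes (in nonincreasing order) are [2, 1, 1].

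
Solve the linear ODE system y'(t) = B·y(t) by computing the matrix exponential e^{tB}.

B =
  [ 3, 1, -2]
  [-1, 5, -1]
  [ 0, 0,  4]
e^{tB} =
  [-t*exp(4*t) + exp(4*t), t*exp(4*t), t^2*exp(4*t)/2 - 2*t*exp(4*t)]
  [-t*exp(4*t), t*exp(4*t) + exp(4*t), t^2*exp(4*t)/2 - t*exp(4*t)]
  [0, 0, exp(4*t)]

Strategy: write B = P · J · P⁻¹ where J is a Jordan canonical form, so e^{tB} = P · e^{tJ} · P⁻¹, and e^{tJ} can be computed block-by-block.

B has Jordan form
J =
  [4, 1, 0]
  [0, 4, 1]
  [0, 0, 4]
(up to reordering of blocks).

Per-block formulas:
  For a 3×3 Jordan block J_3(4): exp(t · J_3(4)) = e^(4t)·(I + t·N + (t^2/2)·N^2), where N is the 3×3 nilpotent shift.

After assembling e^{tJ} and conjugating by P, we get:

e^{tB} =
  [-t*exp(4*t) + exp(4*t), t*exp(4*t), t^2*exp(4*t)/2 - 2*t*exp(4*t)]
  [-t*exp(4*t), t*exp(4*t) + exp(4*t), t^2*exp(4*t)/2 - t*exp(4*t)]
  [0, 0, exp(4*t)]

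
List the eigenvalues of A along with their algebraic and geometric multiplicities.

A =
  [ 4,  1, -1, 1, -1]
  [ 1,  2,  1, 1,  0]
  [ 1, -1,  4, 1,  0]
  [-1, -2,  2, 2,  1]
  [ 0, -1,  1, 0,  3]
λ = 3: alg = 5, geom = 2

Step 1 — factor the characteristic polynomial to read off the algebraic multiplicities:
  χ_A(x) = (x - 3)^5

Step 2 — compute geometric multiplicities via the rank-nullity identity g(λ) = n − rank(A − λI):
  rank(A − (3)·I) = 3, so dim ker(A − (3)·I) = n − 3 = 2

Summary:
  λ = 3: algebraic multiplicity = 5, geometric multiplicity = 2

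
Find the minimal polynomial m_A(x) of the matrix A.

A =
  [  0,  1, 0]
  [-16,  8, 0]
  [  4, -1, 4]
x^2 - 8*x + 16

The characteristic polynomial is χ_A(x) = (x - 4)^3, so the eigenvalues are known. The minimal polynomial is
  m_A(x) = Π_λ (x − λ)^{k_λ}
where k_λ is the size of the *largest* Jordan block for λ (equivalently, the smallest k with (A − λI)^k v = 0 for every generalised eigenvector v of λ).

  λ = 4: largest Jordan block has size 2, contributing (x − 4)^2

So m_A(x) = (x - 4)^2 = x^2 - 8*x + 16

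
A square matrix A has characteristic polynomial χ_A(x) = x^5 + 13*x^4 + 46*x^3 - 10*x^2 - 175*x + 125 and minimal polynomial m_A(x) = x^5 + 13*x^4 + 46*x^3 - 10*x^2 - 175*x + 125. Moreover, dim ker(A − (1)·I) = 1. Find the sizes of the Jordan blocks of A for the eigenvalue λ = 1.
Block sizes for λ = 1: [2]

Step 1 — from the characteristic polynomial, algebraic multiplicity of λ = 1 is 2. From dim ker(A − (1)·I) = 1, there are exactly 1 Jordan blocks for λ = 1.
Step 2 — from the minimal polynomial, the factor (x − 1)^2 tells us the largest block for λ = 1 has size 2.
Step 3 — with total size 2, 1 blocks, and largest block 2, the block sizes (in nonincreasing order) are [2].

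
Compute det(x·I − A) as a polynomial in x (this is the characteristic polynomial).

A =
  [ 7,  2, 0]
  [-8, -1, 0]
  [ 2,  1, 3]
x^3 - 9*x^2 + 27*x - 27

Expanding det(x·I − A) (e.g. by cofactor expansion or by noting that A is similar to its Jordan form J, which has the same characteristic polynomial as A) gives
  χ_A(x) = x^3 - 9*x^2 + 27*x - 27
which factors as (x - 3)^3. The eigenvalues (with algebraic multiplicities) are λ = 3 with multiplicity 3.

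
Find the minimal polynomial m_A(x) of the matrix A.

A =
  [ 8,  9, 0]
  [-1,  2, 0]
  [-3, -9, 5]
x^2 - 10*x + 25

The characteristic polynomial is χ_A(x) = (x - 5)^3, so the eigenvalues are known. The minimal polynomial is
  m_A(x) = Π_λ (x − λ)^{k_λ}
where k_λ is the size of the *largest* Jordan block for λ (equivalently, the smallest k with (A − λI)^k v = 0 for every generalised eigenvector v of λ).

  λ = 5: largest Jordan block has size 2, contributing (x − 5)^2

So m_A(x) = (x - 5)^2 = x^2 - 10*x + 25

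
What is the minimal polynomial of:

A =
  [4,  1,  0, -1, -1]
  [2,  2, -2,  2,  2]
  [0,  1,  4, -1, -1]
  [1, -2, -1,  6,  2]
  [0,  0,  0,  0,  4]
x^3 - 12*x^2 + 48*x - 64

The characteristic polynomial is χ_A(x) = (x - 4)^5, so the eigenvalues are known. The minimal polynomial is
  m_A(x) = Π_λ (x − λ)^{k_λ}
where k_λ is the size of the *largest* Jordan block for λ (equivalently, the smallest k with (A − λI)^k v = 0 for every generalised eigenvector v of λ).

  λ = 4: largest Jordan block has size 3, contributing (x − 4)^3

So m_A(x) = (x - 4)^3 = x^3 - 12*x^2 + 48*x - 64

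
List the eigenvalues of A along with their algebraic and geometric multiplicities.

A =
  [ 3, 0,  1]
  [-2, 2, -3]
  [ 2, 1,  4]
λ = 3: alg = 3, geom = 1

Step 1 — factor the characteristic polynomial to read off the algebraic multiplicities:
  χ_A(x) = (x - 3)^3

Step 2 — compute geometric multiplicities via the rank-nullity identity g(λ) = n − rank(A − λI):
  rank(A − (3)·I) = 2, so dim ker(A − (3)·I) = n − 2 = 1

Summary:
  λ = 3: algebraic multiplicity = 3, geometric multiplicity = 1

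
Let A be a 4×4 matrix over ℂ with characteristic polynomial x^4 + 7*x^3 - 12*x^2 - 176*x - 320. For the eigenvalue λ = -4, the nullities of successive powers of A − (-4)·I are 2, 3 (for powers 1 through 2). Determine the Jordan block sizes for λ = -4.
Block sizes for λ = -4: [2, 1]

From the dimensions of kernels of powers, the number of Jordan blocks of size at least j is d_j − d_{j−1} where d_j = dim ker(N^j) (with d_0 = 0). Computing the differences gives [2, 1].
The number of blocks of size exactly k is (#blocks of size ≥ k) − (#blocks of size ≥ k + 1), so the partition is: 1 block(s) of size 1, 1 block(s) of size 2.
In nonincreasing order the block sizes are [2, 1].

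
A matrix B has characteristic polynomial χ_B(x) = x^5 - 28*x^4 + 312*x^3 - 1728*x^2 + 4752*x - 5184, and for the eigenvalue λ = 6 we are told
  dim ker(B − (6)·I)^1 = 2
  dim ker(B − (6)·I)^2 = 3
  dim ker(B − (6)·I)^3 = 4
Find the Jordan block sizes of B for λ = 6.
Block sizes for λ = 6: [3, 1]

From the dimensions of kernels of powers, the number of Jordan blocks of size at least j is d_j − d_{j−1} where d_j = dim ker(N^j) (with d_0 = 0). Computing the differences gives [2, 1, 1].
The number of blocks of size exactly k is (#blocks of size ≥ k) − (#blocks of size ≥ k + 1), so the partition is: 1 block(s) of size 1, 1 block(s) of size 3.
In nonincreasing order the block sizes are [3, 1].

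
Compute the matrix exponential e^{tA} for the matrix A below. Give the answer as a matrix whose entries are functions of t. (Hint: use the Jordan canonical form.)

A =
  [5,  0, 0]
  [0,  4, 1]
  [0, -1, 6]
e^{tA} =
  [exp(5*t), 0, 0]
  [0, -t*exp(5*t) + exp(5*t), t*exp(5*t)]
  [0, -t*exp(5*t), t*exp(5*t) + exp(5*t)]

Strategy: write A = P · J · P⁻¹ where J is a Jordan canonical form, so e^{tA} = P · e^{tJ} · P⁻¹, and e^{tJ} can be computed block-by-block.

A has Jordan form
J =
  [5, 1, 0]
  [0, 5, 0]
  [0, 0, 5]
(up to reordering of blocks).

Per-block formulas:
  For a 2×2 Jordan block J_2(5): exp(t · J_2(5)) = e^(5t)·(I + t·N), where N is the 2×2 nilpotent shift.
  For a 1×1 block at λ = 5: exp(t · [5]) = [e^(5t)].

After assembling e^{tJ} and conjugating by P, we get:

e^{tA} =
  [exp(5*t), 0, 0]
  [0, -t*exp(5*t) + exp(5*t), t*exp(5*t)]
  [0, -t*exp(5*t), t*exp(5*t) + exp(5*t)]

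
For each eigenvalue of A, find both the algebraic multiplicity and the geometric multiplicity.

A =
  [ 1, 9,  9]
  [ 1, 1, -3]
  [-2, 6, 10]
λ = 4: alg = 3, geom = 2

Step 1 — factor the characteristic polynomial to read off the algebraic multiplicities:
  χ_A(x) = (x - 4)^3

Step 2 — compute geometric multiplicities via the rank-nullity identity g(λ) = n − rank(A − λI):
  rank(A − (4)·I) = 1, so dim ker(A − (4)·I) = n − 1 = 2

Summary:
  λ = 4: algebraic multiplicity = 3, geometric multiplicity = 2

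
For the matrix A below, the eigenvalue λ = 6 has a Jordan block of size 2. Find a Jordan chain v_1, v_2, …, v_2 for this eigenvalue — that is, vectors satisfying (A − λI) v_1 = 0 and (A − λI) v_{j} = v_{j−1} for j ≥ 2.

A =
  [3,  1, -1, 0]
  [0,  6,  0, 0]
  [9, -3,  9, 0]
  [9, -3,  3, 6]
A Jordan chain for λ = 6 of length 2:
v_1 = (-3, 0, 9, 9)ᵀ
v_2 = (1, 0, 0, 0)ᵀ

Let N = A − (6)·I. We want v_2 with N^2 v_2 = 0 but N^1 v_2 ≠ 0; then v_{j-1} := N · v_j for j = 2, …, 2.

Pick v_2 = (1, 0, 0, 0)ᵀ.
Then v_1 = N · v_2 = (-3, 0, 9, 9)ᵀ.

Sanity check: (A − (6)·I) v_1 = (0, 0, 0, 0)ᵀ = 0. ✓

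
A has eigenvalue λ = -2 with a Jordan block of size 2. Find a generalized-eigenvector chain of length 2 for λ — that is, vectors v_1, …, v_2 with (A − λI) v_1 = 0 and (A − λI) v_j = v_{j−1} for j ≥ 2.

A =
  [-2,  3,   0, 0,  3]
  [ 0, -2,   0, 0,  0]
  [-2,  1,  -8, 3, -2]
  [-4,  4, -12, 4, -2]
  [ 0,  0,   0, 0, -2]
A Jordan chain for λ = -2 of length 2:
v_1 = (0, 0, -2, -4, 0)ᵀ
v_2 = (1, 0, 0, 0, 0)ᵀ

Let N = A − (-2)·I. We want v_2 with N^2 v_2 = 0 but N^1 v_2 ≠ 0; then v_{j-1} := N · v_j for j = 2, …, 2.

Pick v_2 = (1, 0, 0, 0, 0)ᵀ.
Then v_1 = N · v_2 = (0, 0, -2, -4, 0)ᵀ.

Sanity check: (A − (-2)·I) v_1 = (0, 0, 0, 0, 0)ᵀ = 0. ✓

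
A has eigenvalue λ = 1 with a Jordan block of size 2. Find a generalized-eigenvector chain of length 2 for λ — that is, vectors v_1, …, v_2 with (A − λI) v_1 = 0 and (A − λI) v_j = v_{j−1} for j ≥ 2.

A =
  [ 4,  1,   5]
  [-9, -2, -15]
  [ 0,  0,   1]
A Jordan chain for λ = 1 of length 2:
v_1 = (3, -9, 0)ᵀ
v_2 = (1, 0, 0)ᵀ

Let N = A − (1)·I. We want v_2 with N^2 v_2 = 0 but N^1 v_2 ≠ 0; then v_{j-1} := N · v_j for j = 2, …, 2.

Pick v_2 = (1, 0, 0)ᵀ.
Then v_1 = N · v_2 = (3, -9, 0)ᵀ.

Sanity check: (A − (1)·I) v_1 = (0, 0, 0)ᵀ = 0. ✓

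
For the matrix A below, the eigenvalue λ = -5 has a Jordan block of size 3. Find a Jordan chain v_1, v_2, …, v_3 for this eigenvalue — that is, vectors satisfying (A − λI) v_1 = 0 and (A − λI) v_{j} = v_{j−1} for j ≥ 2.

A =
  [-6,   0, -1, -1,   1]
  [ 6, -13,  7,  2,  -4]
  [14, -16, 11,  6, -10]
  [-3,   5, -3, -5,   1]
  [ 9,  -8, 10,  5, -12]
A Jordan chain for λ = -5 of length 3:
v_1 = (-1, 2, 6, 0, 5)ᵀ
v_2 = (-1, 6, 14, -3, 9)ᵀ
v_3 = (1, 0, 0, 0, 0)ᵀ

Let N = A − (-5)·I. We want v_3 with N^3 v_3 = 0 but N^2 v_3 ≠ 0; then v_{j-1} := N · v_j for j = 3, …, 2.

Pick v_3 = (1, 0, 0, 0, 0)ᵀ.
Then v_2 = N · v_3 = (-1, 6, 14, -3, 9)ᵀ.
Then v_1 = N · v_2 = (-1, 2, 6, 0, 5)ᵀ.

Sanity check: (A − (-5)·I) v_1 = (0, 0, 0, 0, 0)ᵀ = 0. ✓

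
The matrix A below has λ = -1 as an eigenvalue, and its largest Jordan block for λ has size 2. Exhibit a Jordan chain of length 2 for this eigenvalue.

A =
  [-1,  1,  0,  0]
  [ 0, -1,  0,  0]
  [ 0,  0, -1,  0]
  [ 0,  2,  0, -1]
A Jordan chain for λ = -1 of length 2:
v_1 = (1, 0, 0, 2)ᵀ
v_2 = (0, 1, 0, 0)ᵀ

Let N = A − (-1)·I. We want v_2 with N^2 v_2 = 0 but N^1 v_2 ≠ 0; then v_{j-1} := N · v_j for j = 2, …, 2.

Pick v_2 = (0, 1, 0, 0)ᵀ.
Then v_1 = N · v_2 = (1, 0, 0, 2)ᵀ.

Sanity check: (A − (-1)·I) v_1 = (0, 0, 0, 0)ᵀ = 0. ✓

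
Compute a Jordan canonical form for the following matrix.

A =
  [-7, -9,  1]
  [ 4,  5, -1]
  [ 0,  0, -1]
J_3(-1)

The characteristic polynomial is
  det(x·I − A) = x^3 + 3*x^2 + 3*x + 1 = (x + 1)^3

Eigenvalues and multiplicities (the geometric multiplicity of λ is n − rank(A − λI), which equals the number of Jordan blocks for λ):
  λ = -1: algebraic multiplicity = 3, geometric multiplicity = 1

Determining the block sizes for each eigenvalue:
  λ = -1: one block (gm = 1), so the single block has size am = 3 → block sizes [3]

Assembling the blocks gives a Jordan form
J =
  [-1,  1,  0]
  [ 0, -1,  1]
  [ 0,  0, -1]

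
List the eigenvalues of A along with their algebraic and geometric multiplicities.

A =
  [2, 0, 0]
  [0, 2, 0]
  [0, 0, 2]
λ = 2: alg = 3, geom = 3

Step 1 — factor the characteristic polynomial to read off the algebraic multiplicities:
  χ_A(x) = (x - 2)^3

Step 2 — compute geometric multiplicities via the rank-nullity identity g(λ) = n − rank(A − λI):
  rank(A − (2)·I) = 0, so dim ker(A − (2)·I) = n − 0 = 3

Summary:
  λ = 2: algebraic multiplicity = 3, geometric multiplicity = 3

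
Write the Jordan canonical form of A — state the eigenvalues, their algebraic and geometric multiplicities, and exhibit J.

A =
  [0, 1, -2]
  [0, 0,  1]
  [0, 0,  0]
J_3(0)

The characteristic polynomial is
  det(x·I − A) = x^3

Eigenvalues and multiplicities (the geometric multiplicity of λ is n − rank(A − λI), which equals the number of Jordan blocks for λ):
  λ = 0: algebraic multiplicity = 3, geometric multiplicity = 1

Determining the block sizes for each eigenvalue:
  λ = 0: one block (gm = 1), so the single block has size am = 3 → block sizes [3]

Assembling the blocks gives a Jordan form
J =
  [0, 1, 0]
  [0, 0, 1]
  [0, 0, 0]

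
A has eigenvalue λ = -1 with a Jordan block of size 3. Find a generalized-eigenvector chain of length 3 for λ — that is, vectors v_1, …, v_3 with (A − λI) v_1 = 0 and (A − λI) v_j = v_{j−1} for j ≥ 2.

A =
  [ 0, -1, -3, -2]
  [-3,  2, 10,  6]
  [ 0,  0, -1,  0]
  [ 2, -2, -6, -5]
A Jordan chain for λ = -1 of length 3:
v_1 = (-1, 3, 0, -2)ᵀ
v_2 = (-3, 10, 0, -6)ᵀ
v_3 = (0, 0, 1, 0)ᵀ

Let N = A − (-1)·I. We want v_3 with N^3 v_3 = 0 but N^2 v_3 ≠ 0; then v_{j-1} := N · v_j for j = 3, …, 2.

Pick v_3 = (0, 0, 1, 0)ᵀ.
Then v_2 = N · v_3 = (-3, 10, 0, -6)ᵀ.
Then v_1 = N · v_2 = (-1, 3, 0, -2)ᵀ.

Sanity check: (A − (-1)·I) v_1 = (0, 0, 0, 0)ᵀ = 0. ✓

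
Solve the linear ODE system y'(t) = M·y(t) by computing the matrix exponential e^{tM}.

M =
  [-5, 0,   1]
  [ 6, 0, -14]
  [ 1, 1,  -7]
e^{tM} =
  [t^2*exp(-4*t) - t*exp(-4*t) + exp(-4*t), t^2*exp(-4*t)/2, -2*t^2*exp(-4*t) + t*exp(-4*t)]
  [2*t^2*exp(-4*t) + 6*t*exp(-4*t), t^2*exp(-4*t) + 4*t*exp(-4*t) + exp(-4*t), -4*t^2*exp(-4*t) - 14*t*exp(-4*t)]
  [t^2*exp(-4*t) + t*exp(-4*t), t^2*exp(-4*t)/2 + t*exp(-4*t), -2*t^2*exp(-4*t) - 3*t*exp(-4*t) + exp(-4*t)]

Strategy: write M = P · J · P⁻¹ where J is a Jordan canonical form, so e^{tM} = P · e^{tJ} · P⁻¹, and e^{tJ} can be computed block-by-block.

M has Jordan form
J =
  [-4,  1,  0]
  [ 0, -4,  1]
  [ 0,  0, -4]
(up to reordering of blocks).

Per-block formulas:
  For a 3×3 Jordan block J_3(-4): exp(t · J_3(-4)) = e^(-4t)·(I + t·N + (t^2/2)·N^2), where N is the 3×3 nilpotent shift.

After assembling e^{tJ} and conjugating by P, we get:

e^{tM} =
  [t^2*exp(-4*t) - t*exp(-4*t) + exp(-4*t), t^2*exp(-4*t)/2, -2*t^2*exp(-4*t) + t*exp(-4*t)]
  [2*t^2*exp(-4*t) + 6*t*exp(-4*t), t^2*exp(-4*t) + 4*t*exp(-4*t) + exp(-4*t), -4*t^2*exp(-4*t) - 14*t*exp(-4*t)]
  [t^2*exp(-4*t) + t*exp(-4*t), t^2*exp(-4*t)/2 + t*exp(-4*t), -2*t^2*exp(-4*t) - 3*t*exp(-4*t) + exp(-4*t)]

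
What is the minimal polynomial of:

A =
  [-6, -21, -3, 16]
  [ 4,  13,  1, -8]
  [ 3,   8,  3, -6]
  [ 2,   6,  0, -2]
x^3 - 6*x^2 + 12*x - 8

The characteristic polynomial is χ_A(x) = (x - 2)^4, so the eigenvalues are known. The minimal polynomial is
  m_A(x) = Π_λ (x − λ)^{k_λ}
where k_λ is the size of the *largest* Jordan block for λ (equivalently, the smallest k with (A − λI)^k v = 0 for every generalised eigenvector v of λ).

  λ = 2: largest Jordan block has size 3, contributing (x − 2)^3

So m_A(x) = (x - 2)^3 = x^3 - 6*x^2 + 12*x - 8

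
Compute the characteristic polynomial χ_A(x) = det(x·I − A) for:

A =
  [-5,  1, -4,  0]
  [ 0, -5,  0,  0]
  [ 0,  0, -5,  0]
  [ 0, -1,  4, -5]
x^4 + 20*x^3 + 150*x^2 + 500*x + 625

Expanding det(x·I − A) (e.g. by cofactor expansion or by noting that A is similar to its Jordan form J, which has the same characteristic polynomial as A) gives
  χ_A(x) = x^4 + 20*x^3 + 150*x^2 + 500*x + 625
which factors as (x + 5)^4. The eigenvalues (with algebraic multiplicities) are λ = -5 with multiplicity 4.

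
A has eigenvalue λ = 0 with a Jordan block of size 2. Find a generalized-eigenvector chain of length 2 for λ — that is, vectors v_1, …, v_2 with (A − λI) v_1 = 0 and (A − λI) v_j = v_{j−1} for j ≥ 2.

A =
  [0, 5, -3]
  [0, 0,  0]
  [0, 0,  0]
A Jordan chain for λ = 0 of length 2:
v_1 = (5, 0, 0)ᵀ
v_2 = (0, 1, 0)ᵀ

Let N = A − (0)·I. We want v_2 with N^2 v_2 = 0 but N^1 v_2 ≠ 0; then v_{j-1} := N · v_j for j = 2, …, 2.

Pick v_2 = (0, 1, 0)ᵀ.
Then v_1 = N · v_2 = (5, 0, 0)ᵀ.

Sanity check: (A − (0)·I) v_1 = (0, 0, 0)ᵀ = 0. ✓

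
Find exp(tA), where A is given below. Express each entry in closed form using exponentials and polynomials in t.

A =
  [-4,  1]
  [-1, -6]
e^{tA} =
  [t*exp(-5*t) + exp(-5*t), t*exp(-5*t)]
  [-t*exp(-5*t), -t*exp(-5*t) + exp(-5*t)]

Strategy: write A = P · J · P⁻¹ where J is a Jordan canonical form, so e^{tA} = P · e^{tJ} · P⁻¹, and e^{tJ} can be computed block-by-block.

A has Jordan form
J =
  [-5,  1]
  [ 0, -5]
(up to reordering of blocks).

Per-block formulas:
  For a 2×2 Jordan block J_2(-5): exp(t · J_2(-5)) = e^(-5t)·(I + t·N), where N is the 2×2 nilpotent shift.

After assembling e^{tJ} and conjugating by P, we get:

e^{tA} =
  [t*exp(-5*t) + exp(-5*t), t*exp(-5*t)]
  [-t*exp(-5*t), -t*exp(-5*t) + exp(-5*t)]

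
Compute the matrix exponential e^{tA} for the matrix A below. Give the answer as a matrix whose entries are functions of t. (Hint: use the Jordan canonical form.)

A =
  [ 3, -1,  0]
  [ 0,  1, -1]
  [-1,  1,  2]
e^{tA} =
  [t^2*exp(2*t)/2 + t*exp(2*t) + exp(2*t), -t*exp(2*t), t^2*exp(2*t)/2]
  [t^2*exp(2*t)/2, -t*exp(2*t) + exp(2*t), t^2*exp(2*t)/2 - t*exp(2*t)]
  [-t^2*exp(2*t)/2 - t*exp(2*t), t*exp(2*t), -t^2*exp(2*t)/2 + exp(2*t)]

Strategy: write A = P · J · P⁻¹ where J is a Jordan canonical form, so e^{tA} = P · e^{tJ} · P⁻¹, and e^{tJ} can be computed block-by-block.

A has Jordan form
J =
  [2, 1, 0]
  [0, 2, 1]
  [0, 0, 2]
(up to reordering of blocks).

Per-block formulas:
  For a 3×3 Jordan block J_3(2): exp(t · J_3(2)) = e^(2t)·(I + t·N + (t^2/2)·N^2), where N is the 3×3 nilpotent shift.

After assembling e^{tJ} and conjugating by P, we get:

e^{tA} =
  [t^2*exp(2*t)/2 + t*exp(2*t) + exp(2*t), -t*exp(2*t), t^2*exp(2*t)/2]
  [t^2*exp(2*t)/2, -t*exp(2*t) + exp(2*t), t^2*exp(2*t)/2 - t*exp(2*t)]
  [-t^2*exp(2*t)/2 - t*exp(2*t), t*exp(2*t), -t^2*exp(2*t)/2 + exp(2*t)]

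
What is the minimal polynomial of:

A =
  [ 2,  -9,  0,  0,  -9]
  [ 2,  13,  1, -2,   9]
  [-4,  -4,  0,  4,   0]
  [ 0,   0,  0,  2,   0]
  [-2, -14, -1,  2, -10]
x^3 - 3*x^2 + 4

The characteristic polynomial is χ_A(x) = (x - 2)^4*(x + 1), so the eigenvalues are known. The minimal polynomial is
  m_A(x) = Π_λ (x − λ)^{k_λ}
where k_λ is the size of the *largest* Jordan block for λ (equivalently, the smallest k with (A − λI)^k v = 0 for every generalised eigenvector v of λ).

  λ = -1: largest Jordan block has size 1, contributing (x + 1)
  λ = 2: largest Jordan block has size 2, contributing (x − 2)^2

So m_A(x) = (x - 2)^2*(x + 1) = x^3 - 3*x^2 + 4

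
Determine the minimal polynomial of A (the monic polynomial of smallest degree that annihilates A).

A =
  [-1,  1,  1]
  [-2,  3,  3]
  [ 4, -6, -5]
x^3 + 3*x^2 + 3*x + 1

The characteristic polynomial is χ_A(x) = (x + 1)^3, so the eigenvalues are known. The minimal polynomial is
  m_A(x) = Π_λ (x − λ)^{k_λ}
where k_λ is the size of the *largest* Jordan block for λ (equivalently, the smallest k with (A − λI)^k v = 0 for every generalised eigenvector v of λ).

  λ = -1: largest Jordan block has size 3, contributing (x + 1)^3

So m_A(x) = (x + 1)^3 = x^3 + 3*x^2 + 3*x + 1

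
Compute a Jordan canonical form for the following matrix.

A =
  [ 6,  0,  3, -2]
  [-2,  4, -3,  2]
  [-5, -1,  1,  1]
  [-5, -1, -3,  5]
J_3(4) ⊕ J_1(4)

The characteristic polynomial is
  det(x·I − A) = x^4 - 16*x^3 + 96*x^2 - 256*x + 256 = (x - 4)^4

Eigenvalues and multiplicities (the geometric multiplicity of λ is n − rank(A − λI), which equals the number of Jordan blocks for λ):
  λ = 4: algebraic multiplicity = 4, geometric multiplicity = 2

Determining the block sizes for each eigenvalue:
  λ = 4: with am = 4 and gm = 2, the partition is not yet determined (e.g. several partitions of 4 into 2 parts exist). Let N = A − (4)·I. Computing rank(N^1) = 2, rank(N^2) = 1, rank(N^3) = 0; the number of blocks of size ≥ j is rank(N^{j−1}) − rank(N^j), giving [2, 1, 1]. So we have 1 block(s) of size 3, 1 block(s) of size 1 → block sizes [3, 1]

Assembling the blocks gives a Jordan form
J =
  [4, 1, 0, 0]
  [0, 4, 1, 0]
  [0, 0, 4, 0]
  [0, 0, 0, 4]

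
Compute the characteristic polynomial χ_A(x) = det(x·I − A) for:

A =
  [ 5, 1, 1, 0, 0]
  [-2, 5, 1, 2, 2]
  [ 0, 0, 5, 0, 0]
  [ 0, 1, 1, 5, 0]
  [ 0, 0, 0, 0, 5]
x^5 - 25*x^4 + 250*x^3 - 1250*x^2 + 3125*x - 3125

Expanding det(x·I − A) (e.g. by cofactor expansion or by noting that A is similar to its Jordan form J, which has the same characteristic polynomial as A) gives
  χ_A(x) = x^5 - 25*x^4 + 250*x^3 - 1250*x^2 + 3125*x - 3125
which factors as (x - 5)^5. The eigenvalues (with algebraic multiplicities) are λ = 5 with multiplicity 5.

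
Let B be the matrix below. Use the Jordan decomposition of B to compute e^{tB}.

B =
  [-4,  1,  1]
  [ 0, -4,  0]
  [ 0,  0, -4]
e^{tB} =
  [exp(-4*t), t*exp(-4*t), t*exp(-4*t)]
  [0, exp(-4*t), 0]
  [0, 0, exp(-4*t)]

Strategy: write B = P · J · P⁻¹ where J is a Jordan canonical form, so e^{tB} = P · e^{tJ} · P⁻¹, and e^{tJ} can be computed block-by-block.

B has Jordan form
J =
  [-4,  1,  0]
  [ 0, -4,  0]
  [ 0,  0, -4]
(up to reordering of blocks).

Per-block formulas:
  For a 1×1 block at λ = -4: exp(t · [-4]) = [e^(-4t)].
  For a 2×2 Jordan block J_2(-4): exp(t · J_2(-4)) = e^(-4t)·(I + t·N), where N is the 2×2 nilpotent shift.

After assembling e^{tJ} and conjugating by P, we get:

e^{tB} =
  [exp(-4*t), t*exp(-4*t), t*exp(-4*t)]
  [0, exp(-4*t), 0]
  [0, 0, exp(-4*t)]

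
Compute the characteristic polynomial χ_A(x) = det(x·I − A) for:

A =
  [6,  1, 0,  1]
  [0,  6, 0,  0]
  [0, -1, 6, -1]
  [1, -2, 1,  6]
x^4 - 24*x^3 + 216*x^2 - 864*x + 1296

Expanding det(x·I − A) (e.g. by cofactor expansion or by noting that A is similar to its Jordan form J, which has the same characteristic polynomial as A) gives
  χ_A(x) = x^4 - 24*x^3 + 216*x^2 - 864*x + 1296
which factors as (x - 6)^4. The eigenvalues (with algebraic multiplicities) are λ = 6 with multiplicity 4.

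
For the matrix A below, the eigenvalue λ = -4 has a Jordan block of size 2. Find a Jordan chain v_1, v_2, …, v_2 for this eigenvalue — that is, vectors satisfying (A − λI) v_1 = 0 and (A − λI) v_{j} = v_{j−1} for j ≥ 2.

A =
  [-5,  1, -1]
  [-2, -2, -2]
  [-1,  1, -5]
A Jordan chain for λ = -4 of length 2:
v_1 = (-1, -2, -1)ᵀ
v_2 = (1, 0, 0)ᵀ

Let N = A − (-4)·I. We want v_2 with N^2 v_2 = 0 but N^1 v_2 ≠ 0; then v_{j-1} := N · v_j for j = 2, …, 2.

Pick v_2 = (1, 0, 0)ᵀ.
Then v_1 = N · v_2 = (-1, -2, -1)ᵀ.

Sanity check: (A − (-4)·I) v_1 = (0, 0, 0)ᵀ = 0. ✓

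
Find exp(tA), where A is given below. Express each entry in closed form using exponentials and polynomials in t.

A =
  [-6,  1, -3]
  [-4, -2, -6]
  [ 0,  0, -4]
e^{tA} =
  [-2*t*exp(-4*t) + exp(-4*t), t*exp(-4*t), -3*t*exp(-4*t)]
  [-4*t*exp(-4*t), 2*t*exp(-4*t) + exp(-4*t), -6*t*exp(-4*t)]
  [0, 0, exp(-4*t)]

Strategy: write A = P · J · P⁻¹ where J is a Jordan canonical form, so e^{tA} = P · e^{tJ} · P⁻¹, and e^{tJ} can be computed block-by-block.

A has Jordan form
J =
  [-4,  1,  0]
  [ 0, -4,  0]
  [ 0,  0, -4]
(up to reordering of blocks).

Per-block formulas:
  For a 2×2 Jordan block J_2(-4): exp(t · J_2(-4)) = e^(-4t)·(I + t·N), where N is the 2×2 nilpotent shift.
  For a 1×1 block at λ = -4: exp(t · [-4]) = [e^(-4t)].

After assembling e^{tJ} and conjugating by P, we get:

e^{tA} =
  [-2*t*exp(-4*t) + exp(-4*t), t*exp(-4*t), -3*t*exp(-4*t)]
  [-4*t*exp(-4*t), 2*t*exp(-4*t) + exp(-4*t), -6*t*exp(-4*t)]
  [0, 0, exp(-4*t)]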